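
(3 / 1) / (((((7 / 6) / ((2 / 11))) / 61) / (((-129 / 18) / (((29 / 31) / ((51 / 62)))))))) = -401319 / 2233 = -179.72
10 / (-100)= -1 / 10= -0.10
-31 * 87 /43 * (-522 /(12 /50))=136418.02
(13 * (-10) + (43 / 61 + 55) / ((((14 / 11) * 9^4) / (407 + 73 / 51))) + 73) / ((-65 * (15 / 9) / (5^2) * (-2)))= -6.26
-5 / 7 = -0.71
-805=-805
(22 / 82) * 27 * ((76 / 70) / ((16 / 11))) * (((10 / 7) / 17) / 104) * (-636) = -9869607 / 3551912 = -2.78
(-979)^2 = 958441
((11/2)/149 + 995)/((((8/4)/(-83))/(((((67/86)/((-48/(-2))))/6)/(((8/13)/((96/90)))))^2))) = -18671098000763/5141509862400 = -3.63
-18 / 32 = -9 / 16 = -0.56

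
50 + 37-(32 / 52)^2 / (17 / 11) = 249247 / 2873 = 86.75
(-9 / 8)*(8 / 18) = -1 / 2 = -0.50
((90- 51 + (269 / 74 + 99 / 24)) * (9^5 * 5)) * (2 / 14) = 4086486045 / 2072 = 1972242.30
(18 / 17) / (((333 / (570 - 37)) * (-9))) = -1066 / 5661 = -0.19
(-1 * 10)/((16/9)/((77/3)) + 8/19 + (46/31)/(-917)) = -17823729/871043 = -20.46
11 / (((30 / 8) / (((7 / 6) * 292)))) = 44968 / 45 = 999.29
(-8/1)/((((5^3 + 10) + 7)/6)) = -24/71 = -0.34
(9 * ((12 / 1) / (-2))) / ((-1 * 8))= 27 / 4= 6.75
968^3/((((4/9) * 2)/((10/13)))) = 10204191360/13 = 784937796.92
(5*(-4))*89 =-1780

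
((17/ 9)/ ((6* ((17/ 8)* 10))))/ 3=2/ 405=0.00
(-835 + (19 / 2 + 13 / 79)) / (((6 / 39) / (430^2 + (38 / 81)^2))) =-514136467808054 / 518319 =-991930582.92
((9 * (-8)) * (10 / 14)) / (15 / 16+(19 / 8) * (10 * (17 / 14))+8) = -5760 / 4231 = -1.36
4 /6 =2 /3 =0.67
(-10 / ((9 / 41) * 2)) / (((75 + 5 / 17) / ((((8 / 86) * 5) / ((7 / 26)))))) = -45305 / 86688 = -0.52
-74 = -74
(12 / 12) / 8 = 1 / 8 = 0.12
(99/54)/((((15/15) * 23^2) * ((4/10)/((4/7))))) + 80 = 888775/11109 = 80.00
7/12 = 0.58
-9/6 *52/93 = -26/31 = -0.84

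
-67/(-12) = 67/12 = 5.58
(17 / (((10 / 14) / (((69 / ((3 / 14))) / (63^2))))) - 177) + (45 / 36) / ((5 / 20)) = -68878 / 405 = -170.07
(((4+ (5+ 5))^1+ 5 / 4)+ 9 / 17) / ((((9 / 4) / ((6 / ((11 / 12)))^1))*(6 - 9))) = -8584 / 561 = -15.30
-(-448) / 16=28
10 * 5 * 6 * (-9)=-2700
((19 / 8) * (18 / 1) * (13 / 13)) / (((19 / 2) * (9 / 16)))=8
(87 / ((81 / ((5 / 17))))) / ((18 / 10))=725 / 4131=0.18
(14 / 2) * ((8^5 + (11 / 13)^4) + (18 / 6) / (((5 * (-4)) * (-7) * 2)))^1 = 229379.66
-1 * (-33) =33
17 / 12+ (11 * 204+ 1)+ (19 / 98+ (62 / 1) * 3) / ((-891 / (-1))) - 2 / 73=28640595923 / 12748428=2246.60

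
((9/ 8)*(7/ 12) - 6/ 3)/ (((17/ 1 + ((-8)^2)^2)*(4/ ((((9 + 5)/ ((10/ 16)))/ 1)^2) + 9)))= -4214/ 116188137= -0.00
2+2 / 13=28 / 13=2.15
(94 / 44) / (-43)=-0.05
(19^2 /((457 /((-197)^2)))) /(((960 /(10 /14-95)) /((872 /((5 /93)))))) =-1562218533843 /31990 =-48834589.99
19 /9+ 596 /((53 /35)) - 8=184931 /477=387.70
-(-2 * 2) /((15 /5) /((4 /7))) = 16 /21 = 0.76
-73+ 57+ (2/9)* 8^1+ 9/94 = -11951/846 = -14.13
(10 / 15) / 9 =2 / 27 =0.07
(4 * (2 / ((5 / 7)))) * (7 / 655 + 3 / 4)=27902 / 3275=8.52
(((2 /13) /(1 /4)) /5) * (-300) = -480 /13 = -36.92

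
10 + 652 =662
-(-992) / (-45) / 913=-992 / 41085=-0.02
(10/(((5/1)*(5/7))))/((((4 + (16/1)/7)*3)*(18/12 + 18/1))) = 49/6435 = 0.01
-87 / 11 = -7.91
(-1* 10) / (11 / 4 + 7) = -40 / 39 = -1.03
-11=-11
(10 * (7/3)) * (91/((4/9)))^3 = 6409121355/32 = 200285042.34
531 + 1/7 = 3718/7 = 531.14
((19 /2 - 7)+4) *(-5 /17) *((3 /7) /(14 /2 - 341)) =195 /79492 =0.00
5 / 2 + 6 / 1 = 17 / 2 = 8.50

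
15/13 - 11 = -128/13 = -9.85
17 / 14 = 1.21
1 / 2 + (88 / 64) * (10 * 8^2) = 880.50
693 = 693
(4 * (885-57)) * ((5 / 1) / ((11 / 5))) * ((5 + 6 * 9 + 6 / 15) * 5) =2235600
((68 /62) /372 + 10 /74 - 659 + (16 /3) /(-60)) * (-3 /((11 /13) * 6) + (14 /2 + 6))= -191894269931 /23467620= -8176.98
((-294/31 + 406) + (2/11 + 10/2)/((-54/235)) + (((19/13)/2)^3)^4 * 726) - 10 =55763310143212868590991/146435733997351299072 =380.80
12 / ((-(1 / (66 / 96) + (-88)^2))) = -11 / 7100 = -0.00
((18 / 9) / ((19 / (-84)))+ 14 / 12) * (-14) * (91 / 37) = 557375 / 2109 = 264.28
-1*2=-2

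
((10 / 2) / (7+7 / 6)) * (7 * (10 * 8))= 2400 / 7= 342.86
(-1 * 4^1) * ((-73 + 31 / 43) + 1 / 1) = 12260 / 43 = 285.12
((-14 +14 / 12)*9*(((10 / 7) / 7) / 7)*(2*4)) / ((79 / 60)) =-79200 / 3871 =-20.46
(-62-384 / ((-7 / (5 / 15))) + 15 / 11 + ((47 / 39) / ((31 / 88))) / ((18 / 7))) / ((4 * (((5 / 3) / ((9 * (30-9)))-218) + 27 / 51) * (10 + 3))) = 1752782739 / 483187814824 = 0.00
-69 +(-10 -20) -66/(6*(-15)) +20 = -1174/15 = -78.27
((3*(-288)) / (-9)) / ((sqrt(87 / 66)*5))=96*sqrt(638) / 145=16.72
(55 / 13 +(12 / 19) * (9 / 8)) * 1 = 2441 / 494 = 4.94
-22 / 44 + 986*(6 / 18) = 328.17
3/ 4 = 0.75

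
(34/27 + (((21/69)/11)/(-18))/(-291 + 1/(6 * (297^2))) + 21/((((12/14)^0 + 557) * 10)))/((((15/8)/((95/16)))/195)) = 18499089371983259/23719220705304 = 779.92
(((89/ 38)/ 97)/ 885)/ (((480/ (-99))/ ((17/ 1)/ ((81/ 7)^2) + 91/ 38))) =-123100439/ 8675229237120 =-0.00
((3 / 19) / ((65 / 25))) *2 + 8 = 2006 / 247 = 8.12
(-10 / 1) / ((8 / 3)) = -15 / 4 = -3.75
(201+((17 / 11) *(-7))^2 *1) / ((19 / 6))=230892 / 2299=100.43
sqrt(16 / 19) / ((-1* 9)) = -4* sqrt(19) / 171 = -0.10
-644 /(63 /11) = -1012 /9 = -112.44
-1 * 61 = -61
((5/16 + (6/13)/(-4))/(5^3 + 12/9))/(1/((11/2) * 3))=4059/157664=0.03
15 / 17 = 0.88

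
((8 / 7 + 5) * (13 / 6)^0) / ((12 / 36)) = 129 / 7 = 18.43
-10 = -10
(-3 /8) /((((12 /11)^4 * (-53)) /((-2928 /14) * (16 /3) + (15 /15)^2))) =-114214441 /20514816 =-5.57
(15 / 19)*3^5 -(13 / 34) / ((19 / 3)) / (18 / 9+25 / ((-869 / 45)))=75935199 / 395998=191.76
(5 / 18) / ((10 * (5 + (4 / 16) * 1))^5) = 16 / 22973068125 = 0.00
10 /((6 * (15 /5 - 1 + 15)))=5 /51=0.10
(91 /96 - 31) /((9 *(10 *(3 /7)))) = -4039 /5184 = -0.78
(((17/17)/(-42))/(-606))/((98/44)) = 11/623574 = 0.00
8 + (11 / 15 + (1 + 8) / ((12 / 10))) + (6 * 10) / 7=5209 / 210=24.80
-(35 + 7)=-42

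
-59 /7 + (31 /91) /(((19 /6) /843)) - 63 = 19.26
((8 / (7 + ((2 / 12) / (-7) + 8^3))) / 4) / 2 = 42 / 21797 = 0.00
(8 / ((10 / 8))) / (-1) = -32 / 5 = -6.40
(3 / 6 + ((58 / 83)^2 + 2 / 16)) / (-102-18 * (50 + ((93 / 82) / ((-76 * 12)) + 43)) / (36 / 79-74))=-0.01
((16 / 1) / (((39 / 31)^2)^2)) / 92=3694084 / 53209143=0.07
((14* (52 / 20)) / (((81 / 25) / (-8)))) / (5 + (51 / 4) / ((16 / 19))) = -465920 / 104409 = -4.46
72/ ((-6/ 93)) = -1116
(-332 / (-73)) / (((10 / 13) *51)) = 2158 / 18615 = 0.12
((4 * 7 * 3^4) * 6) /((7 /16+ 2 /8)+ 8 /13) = 2830464 /271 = 10444.52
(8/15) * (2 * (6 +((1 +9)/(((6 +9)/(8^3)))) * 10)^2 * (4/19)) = 2625536.10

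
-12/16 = -3/4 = -0.75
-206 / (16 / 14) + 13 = -669 / 4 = -167.25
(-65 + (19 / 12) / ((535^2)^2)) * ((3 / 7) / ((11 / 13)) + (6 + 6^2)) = -905406808920023 / 327699002500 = -2762.92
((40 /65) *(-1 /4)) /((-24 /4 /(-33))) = -11 /13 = -0.85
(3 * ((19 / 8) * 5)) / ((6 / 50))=2375 / 8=296.88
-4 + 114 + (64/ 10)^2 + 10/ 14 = 26543/ 175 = 151.67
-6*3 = -18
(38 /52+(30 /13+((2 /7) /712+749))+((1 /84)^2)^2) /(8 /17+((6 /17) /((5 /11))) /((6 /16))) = 3682219833973865 /12442402732032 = 295.94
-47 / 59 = -0.80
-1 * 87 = -87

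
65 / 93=0.70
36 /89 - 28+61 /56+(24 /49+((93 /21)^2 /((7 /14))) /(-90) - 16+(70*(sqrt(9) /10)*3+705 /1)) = 162725849 /224280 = 725.55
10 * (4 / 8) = 5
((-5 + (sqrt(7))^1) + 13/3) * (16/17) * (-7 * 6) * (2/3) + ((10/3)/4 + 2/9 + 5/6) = 2977/153 - 448 * sqrt(7)/17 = -50.27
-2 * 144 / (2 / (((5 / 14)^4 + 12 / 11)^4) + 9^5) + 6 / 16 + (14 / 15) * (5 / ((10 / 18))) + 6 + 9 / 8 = 15.90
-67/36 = -1.86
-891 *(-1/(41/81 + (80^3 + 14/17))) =1226907/705025831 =0.00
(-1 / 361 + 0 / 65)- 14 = -5055 / 361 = -14.00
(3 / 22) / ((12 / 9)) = 9 / 88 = 0.10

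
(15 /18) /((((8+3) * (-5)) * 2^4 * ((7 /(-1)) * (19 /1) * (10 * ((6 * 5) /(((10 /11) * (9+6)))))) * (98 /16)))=1 /18925368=0.00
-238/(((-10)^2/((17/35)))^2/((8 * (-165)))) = 162129/21875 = 7.41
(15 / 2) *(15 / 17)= 225 / 34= 6.62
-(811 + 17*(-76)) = 481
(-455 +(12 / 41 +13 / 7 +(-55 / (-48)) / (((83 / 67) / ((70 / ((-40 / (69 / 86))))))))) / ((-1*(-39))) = -19847938057 / 1704440192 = -11.64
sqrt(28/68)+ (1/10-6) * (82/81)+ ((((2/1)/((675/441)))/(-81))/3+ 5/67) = -7208726/1221075+ sqrt(119)/17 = -5.26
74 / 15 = 4.93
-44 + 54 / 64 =-1381 / 32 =-43.16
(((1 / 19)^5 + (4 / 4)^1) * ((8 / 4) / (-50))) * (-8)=792352 / 2476099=0.32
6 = 6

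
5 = 5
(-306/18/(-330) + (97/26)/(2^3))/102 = 17773/3500640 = 0.01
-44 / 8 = -5.50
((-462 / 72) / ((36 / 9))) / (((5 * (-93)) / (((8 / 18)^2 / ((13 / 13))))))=0.00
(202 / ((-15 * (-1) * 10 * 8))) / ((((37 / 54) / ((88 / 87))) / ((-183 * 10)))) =-2439756 / 5365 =-454.75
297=297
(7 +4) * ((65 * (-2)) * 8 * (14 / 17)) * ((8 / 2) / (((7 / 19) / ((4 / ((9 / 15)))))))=-34777600 / 51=-681913.73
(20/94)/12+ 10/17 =2905/4794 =0.61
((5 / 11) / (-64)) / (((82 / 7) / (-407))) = 1295 / 5248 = 0.25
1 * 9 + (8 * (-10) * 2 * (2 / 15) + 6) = -19 / 3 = -6.33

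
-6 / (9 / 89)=-178 / 3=-59.33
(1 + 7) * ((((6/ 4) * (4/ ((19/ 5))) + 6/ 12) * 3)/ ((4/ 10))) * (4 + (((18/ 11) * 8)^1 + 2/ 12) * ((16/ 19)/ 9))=23361880/ 35739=653.68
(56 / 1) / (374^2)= 14 / 34969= 0.00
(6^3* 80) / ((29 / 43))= 743040 / 29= 25622.07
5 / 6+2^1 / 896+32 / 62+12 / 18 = 28031 / 13888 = 2.02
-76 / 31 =-2.45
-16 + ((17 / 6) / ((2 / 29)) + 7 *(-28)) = -2051 / 12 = -170.92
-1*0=0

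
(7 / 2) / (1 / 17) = 119 / 2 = 59.50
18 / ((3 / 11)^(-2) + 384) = 162 / 3577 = 0.05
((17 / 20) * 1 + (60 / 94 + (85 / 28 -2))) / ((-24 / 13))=-2249 / 1645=-1.37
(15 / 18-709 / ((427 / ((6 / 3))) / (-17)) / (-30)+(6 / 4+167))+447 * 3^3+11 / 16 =418020669 / 34160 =12237.14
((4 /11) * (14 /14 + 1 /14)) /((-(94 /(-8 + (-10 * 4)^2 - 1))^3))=-60409021065 /31977484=-1889.11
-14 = -14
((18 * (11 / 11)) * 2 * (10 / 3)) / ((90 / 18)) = 24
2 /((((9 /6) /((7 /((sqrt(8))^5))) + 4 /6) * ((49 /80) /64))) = -15360 /165839 + 4423680 * sqrt(2) /1160873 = 5.30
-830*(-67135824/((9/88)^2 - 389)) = -86303370295296/602467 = -143249954.43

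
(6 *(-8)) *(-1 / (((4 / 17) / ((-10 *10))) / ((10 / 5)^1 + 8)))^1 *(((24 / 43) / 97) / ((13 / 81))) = -396576000 / 54223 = -7313.80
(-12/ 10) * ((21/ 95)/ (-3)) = 42/ 475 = 0.09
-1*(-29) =29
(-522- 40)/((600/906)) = -42431/50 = -848.62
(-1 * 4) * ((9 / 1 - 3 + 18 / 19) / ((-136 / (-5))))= -330 / 323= -1.02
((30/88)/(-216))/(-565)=0.00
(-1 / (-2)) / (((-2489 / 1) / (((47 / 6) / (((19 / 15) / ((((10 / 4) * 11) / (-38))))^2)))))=-10663125 / 20759614016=-0.00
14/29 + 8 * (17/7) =4042/203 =19.91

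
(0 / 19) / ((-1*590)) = 0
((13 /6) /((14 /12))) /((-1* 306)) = -13 /2142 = -0.01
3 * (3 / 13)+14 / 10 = 136 / 65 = 2.09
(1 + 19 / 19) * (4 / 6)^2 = 8 / 9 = 0.89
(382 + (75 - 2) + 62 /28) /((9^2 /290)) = 928145 /567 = 1636.94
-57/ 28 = -2.04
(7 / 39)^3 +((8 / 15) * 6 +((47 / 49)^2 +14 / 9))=4045844144 / 712124595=5.68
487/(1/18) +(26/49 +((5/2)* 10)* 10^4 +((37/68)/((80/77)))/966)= 258766.53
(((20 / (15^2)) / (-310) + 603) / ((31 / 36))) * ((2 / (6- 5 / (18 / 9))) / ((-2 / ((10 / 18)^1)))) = -33647384 / 302715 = -111.15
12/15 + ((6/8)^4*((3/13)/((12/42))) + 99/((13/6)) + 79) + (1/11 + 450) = 210803059/366080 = 575.84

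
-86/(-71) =1.21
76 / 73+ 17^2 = 21173 / 73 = 290.04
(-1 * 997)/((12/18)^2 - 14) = 8973/122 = 73.55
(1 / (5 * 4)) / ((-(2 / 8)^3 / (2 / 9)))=-32 / 45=-0.71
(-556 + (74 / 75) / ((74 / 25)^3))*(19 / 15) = -173533517 / 246420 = -704.22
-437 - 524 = -961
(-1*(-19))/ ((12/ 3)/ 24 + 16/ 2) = 2.33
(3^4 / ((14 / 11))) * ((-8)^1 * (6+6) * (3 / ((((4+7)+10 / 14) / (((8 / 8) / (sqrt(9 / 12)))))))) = -42768 * sqrt(3) / 41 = -1806.74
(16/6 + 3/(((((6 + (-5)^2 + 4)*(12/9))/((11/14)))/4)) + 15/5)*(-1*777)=-319199/70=-4559.99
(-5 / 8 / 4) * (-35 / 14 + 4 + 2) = -35 / 64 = -0.55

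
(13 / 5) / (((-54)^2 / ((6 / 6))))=13 / 14580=0.00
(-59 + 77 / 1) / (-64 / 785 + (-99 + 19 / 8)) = -37680 / 202439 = -0.19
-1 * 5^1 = -5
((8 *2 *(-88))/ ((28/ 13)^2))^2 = 221176384/ 2401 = 92118.44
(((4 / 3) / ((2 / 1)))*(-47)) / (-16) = 47 / 24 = 1.96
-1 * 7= -7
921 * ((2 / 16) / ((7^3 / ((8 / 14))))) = 921 / 4802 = 0.19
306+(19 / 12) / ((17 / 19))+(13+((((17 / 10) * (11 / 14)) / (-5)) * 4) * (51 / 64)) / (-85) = 51681283 / 168000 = 307.63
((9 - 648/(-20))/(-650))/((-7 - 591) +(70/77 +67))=2277/18950750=0.00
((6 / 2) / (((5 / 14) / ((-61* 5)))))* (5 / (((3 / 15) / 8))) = -512400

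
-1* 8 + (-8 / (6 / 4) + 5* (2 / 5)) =-34 / 3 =-11.33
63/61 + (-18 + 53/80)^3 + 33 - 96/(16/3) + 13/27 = -4380710854141/843264000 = -5194.95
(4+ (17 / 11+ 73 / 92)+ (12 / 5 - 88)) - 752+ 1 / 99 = -3441379 / 4140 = -831.25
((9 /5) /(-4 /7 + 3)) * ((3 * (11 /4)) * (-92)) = -47817 /85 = -562.55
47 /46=1.02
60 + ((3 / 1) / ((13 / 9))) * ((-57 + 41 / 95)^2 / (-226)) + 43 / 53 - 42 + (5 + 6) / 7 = -44389942496 / 4918615975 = -9.02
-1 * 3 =-3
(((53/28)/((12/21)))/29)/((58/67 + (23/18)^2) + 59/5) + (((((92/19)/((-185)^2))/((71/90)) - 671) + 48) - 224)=-1407989769921058633/1662341614912060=-846.99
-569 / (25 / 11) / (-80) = 6259 / 2000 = 3.13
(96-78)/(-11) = -18/11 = -1.64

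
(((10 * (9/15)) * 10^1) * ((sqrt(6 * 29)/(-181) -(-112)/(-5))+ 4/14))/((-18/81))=270 * sqrt(174)/181+ 41796/7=5990.53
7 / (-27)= -7 / 27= -0.26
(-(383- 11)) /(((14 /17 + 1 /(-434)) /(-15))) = 41169240 /6059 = 6794.73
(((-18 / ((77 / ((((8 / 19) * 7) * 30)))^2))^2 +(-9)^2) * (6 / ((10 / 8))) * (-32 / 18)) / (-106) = 26229432547008 / 505627886665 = 51.87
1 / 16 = 0.06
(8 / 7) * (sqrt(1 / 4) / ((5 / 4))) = 16 / 35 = 0.46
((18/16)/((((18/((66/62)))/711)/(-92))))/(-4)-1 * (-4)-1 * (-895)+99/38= 1989.61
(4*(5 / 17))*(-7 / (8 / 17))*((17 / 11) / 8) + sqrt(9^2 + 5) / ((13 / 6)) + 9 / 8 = -397 / 176 + 6*sqrt(86) / 13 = 2.02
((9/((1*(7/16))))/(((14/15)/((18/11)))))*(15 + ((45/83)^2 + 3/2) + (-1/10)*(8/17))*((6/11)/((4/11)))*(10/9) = 63545416920/63123907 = 1006.68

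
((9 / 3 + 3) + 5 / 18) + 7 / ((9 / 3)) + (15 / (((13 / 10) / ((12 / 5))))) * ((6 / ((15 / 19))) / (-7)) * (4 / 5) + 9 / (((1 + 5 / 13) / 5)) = 69854 / 4095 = 17.06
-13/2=-6.50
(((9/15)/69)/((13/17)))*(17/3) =289/4485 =0.06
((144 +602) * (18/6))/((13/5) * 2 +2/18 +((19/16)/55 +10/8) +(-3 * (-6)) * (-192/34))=-60264864/2559893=-23.54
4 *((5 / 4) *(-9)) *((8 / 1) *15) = -5400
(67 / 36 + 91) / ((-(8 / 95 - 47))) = 317585 / 160452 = 1.98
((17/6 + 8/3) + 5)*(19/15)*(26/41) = 1729/205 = 8.43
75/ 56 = 1.34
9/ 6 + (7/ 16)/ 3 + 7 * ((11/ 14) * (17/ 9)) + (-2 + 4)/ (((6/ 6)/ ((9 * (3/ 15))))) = 11257/ 720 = 15.63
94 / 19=4.95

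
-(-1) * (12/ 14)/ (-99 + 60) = -2/ 91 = -0.02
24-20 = 4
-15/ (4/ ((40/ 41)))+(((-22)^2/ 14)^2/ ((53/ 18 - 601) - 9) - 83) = -1945578151/ 21952343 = -88.63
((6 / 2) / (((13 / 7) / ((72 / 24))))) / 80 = 63 / 1040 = 0.06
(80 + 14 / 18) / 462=727 / 4158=0.17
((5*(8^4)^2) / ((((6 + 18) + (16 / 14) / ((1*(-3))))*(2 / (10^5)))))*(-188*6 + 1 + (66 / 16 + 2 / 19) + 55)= -111683862528000000 / 589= -189616065412563.67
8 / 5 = 1.60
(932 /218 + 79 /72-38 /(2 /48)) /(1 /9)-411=-7473605 /872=-8570.65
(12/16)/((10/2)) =3/20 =0.15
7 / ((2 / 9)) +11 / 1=85 / 2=42.50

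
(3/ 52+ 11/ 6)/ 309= 295/ 48204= 0.01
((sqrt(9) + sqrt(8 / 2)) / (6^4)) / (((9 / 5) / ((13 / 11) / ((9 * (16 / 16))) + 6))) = 15175 / 1154736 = 0.01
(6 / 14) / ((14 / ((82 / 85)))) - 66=-274767 / 4165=-65.97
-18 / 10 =-1.80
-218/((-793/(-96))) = -20928/793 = -26.39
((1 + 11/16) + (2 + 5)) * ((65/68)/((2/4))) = 9035/544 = 16.61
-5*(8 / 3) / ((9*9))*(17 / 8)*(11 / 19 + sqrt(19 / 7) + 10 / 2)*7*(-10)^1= 850*sqrt(133) / 243 + 630700 / 4617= 176.94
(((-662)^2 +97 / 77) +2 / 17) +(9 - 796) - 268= 572282204 / 1309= 437190.38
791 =791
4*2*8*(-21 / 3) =-448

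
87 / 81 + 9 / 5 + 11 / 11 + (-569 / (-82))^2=47224387 / 907740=52.02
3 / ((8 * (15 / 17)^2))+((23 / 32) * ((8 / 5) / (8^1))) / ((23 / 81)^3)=8583139 / 1269600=6.76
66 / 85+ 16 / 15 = 94 / 51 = 1.84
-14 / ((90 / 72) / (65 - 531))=26096 / 5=5219.20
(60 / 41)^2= 3600 / 1681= 2.14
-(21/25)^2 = -441/625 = -0.71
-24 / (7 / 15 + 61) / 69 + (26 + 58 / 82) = 11607825 / 434723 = 26.70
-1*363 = -363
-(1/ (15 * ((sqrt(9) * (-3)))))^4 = -1/ 332150625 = -0.00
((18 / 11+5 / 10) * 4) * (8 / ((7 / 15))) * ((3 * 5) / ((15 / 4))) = 45120 / 77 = 585.97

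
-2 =-2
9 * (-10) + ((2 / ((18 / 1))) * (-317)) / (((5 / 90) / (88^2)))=-4909786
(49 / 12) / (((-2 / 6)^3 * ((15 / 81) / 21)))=-250047 / 20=-12502.35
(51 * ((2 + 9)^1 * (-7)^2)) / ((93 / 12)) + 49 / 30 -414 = 2915179 / 930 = 3134.60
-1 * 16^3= -4096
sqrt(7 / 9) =sqrt(7) / 3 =0.88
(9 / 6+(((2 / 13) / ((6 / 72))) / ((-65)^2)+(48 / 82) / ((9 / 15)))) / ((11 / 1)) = 11151743 / 49542350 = 0.23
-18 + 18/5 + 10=-22/5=-4.40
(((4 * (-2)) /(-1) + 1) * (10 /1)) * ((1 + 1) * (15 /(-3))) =-900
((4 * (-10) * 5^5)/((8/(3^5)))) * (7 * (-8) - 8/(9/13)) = 256500000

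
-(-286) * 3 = 858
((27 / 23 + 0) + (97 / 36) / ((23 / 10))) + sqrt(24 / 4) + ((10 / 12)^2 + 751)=sqrt(6) + 208115 / 276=756.49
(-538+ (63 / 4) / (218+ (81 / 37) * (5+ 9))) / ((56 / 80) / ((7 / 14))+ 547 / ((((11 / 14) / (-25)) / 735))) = 217756759 / 5178339033280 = 0.00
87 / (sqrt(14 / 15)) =87*sqrt(210) / 14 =90.05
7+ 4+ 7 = 18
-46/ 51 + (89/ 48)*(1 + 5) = 10.22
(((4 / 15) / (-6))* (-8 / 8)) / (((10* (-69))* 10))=-1 / 155250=-0.00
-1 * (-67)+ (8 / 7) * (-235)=-1411 / 7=-201.57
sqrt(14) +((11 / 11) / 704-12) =-8447 / 704 +sqrt(14) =-8.26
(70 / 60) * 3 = 7 / 2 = 3.50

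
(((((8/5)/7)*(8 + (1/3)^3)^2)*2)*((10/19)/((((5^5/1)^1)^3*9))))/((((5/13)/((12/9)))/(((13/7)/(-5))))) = -20788352/285321807861328125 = -0.00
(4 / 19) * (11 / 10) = 0.23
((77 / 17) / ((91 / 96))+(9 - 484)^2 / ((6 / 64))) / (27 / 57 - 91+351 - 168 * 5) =-4152.83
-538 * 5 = -2690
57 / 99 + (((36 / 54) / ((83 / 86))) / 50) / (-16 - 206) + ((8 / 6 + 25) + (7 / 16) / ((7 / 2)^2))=5734388281 / 212820300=26.94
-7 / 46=-0.15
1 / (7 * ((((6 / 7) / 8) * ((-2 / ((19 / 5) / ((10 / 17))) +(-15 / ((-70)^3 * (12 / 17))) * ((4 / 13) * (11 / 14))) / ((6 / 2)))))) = -16130878400 / 1248459599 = -12.92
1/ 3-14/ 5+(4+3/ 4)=137/ 60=2.28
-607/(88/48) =-331.09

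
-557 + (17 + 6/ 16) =-4317/ 8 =-539.62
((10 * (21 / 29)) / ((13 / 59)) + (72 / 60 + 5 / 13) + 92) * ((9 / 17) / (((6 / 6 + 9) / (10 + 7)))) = 2145213 / 18850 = 113.80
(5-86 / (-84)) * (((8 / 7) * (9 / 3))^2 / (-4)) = -17.70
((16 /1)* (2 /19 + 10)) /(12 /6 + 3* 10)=96 /19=5.05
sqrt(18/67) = 0.52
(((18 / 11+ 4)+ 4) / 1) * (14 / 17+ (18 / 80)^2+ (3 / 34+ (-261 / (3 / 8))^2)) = 4668018.00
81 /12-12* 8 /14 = -0.11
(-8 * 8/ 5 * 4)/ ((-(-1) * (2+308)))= -128/ 775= -0.17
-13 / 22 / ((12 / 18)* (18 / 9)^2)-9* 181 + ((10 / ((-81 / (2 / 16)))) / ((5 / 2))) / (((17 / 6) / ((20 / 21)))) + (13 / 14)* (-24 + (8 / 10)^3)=-350114957693 / 212058000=-1651.03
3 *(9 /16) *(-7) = -189 /16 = -11.81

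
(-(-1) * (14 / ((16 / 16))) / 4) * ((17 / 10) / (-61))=-119 / 1220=-0.10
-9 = -9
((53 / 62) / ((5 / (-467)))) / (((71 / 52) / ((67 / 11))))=-43116242 / 121055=-356.17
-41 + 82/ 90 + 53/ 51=-29873/ 765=-39.05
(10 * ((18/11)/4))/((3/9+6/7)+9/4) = 3780/3179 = 1.19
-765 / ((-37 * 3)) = 255 / 37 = 6.89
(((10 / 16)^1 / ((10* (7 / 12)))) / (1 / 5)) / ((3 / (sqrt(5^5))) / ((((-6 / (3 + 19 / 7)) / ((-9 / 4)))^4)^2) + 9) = -23737807549715 / 2403725731602288 + 9380669484375* sqrt(5) / 801241910534096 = 0.02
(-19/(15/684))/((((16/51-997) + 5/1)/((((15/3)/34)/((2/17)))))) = 55233/50576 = 1.09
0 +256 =256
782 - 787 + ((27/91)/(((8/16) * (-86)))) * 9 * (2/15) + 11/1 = 117228/19565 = 5.99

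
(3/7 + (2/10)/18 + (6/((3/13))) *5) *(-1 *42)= -82177/15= -5478.47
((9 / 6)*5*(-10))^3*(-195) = 82265625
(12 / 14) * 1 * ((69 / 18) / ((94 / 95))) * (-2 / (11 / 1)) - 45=-45.60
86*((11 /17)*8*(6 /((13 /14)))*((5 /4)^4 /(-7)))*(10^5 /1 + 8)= -22173648750 /221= -100333252.26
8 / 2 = 4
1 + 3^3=28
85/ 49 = 1.73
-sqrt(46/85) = -sqrt(3910)/85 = -0.74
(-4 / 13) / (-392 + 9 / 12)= 16 / 20345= 0.00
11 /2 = 5.50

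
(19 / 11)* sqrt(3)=19* sqrt(3) / 11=2.99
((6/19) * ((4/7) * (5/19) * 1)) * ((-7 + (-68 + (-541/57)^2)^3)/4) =3691179652720060/28889040732741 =127.77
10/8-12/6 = -3/4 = -0.75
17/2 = 8.50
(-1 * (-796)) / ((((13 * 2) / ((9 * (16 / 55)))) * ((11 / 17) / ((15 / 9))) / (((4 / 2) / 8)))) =81192 / 1573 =51.62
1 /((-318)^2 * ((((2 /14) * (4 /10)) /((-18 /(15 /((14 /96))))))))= -0.00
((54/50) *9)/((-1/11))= -2673/25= -106.92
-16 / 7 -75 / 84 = -89 / 28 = -3.18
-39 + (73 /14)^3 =282001 /2744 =102.77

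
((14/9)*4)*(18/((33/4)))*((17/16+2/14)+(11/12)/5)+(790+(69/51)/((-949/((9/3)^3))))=6459055411/7985835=808.81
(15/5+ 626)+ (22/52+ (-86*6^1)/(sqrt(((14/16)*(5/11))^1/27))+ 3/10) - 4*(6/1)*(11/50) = 202944/325 - 3096*sqrt(2310)/35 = -3627.02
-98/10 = -49/5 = -9.80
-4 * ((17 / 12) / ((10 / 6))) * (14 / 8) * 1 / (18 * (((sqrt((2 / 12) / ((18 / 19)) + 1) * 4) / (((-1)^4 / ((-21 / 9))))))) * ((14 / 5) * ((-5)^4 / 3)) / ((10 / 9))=1785 * sqrt(381) / 2032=17.15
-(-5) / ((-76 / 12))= -15 / 19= -0.79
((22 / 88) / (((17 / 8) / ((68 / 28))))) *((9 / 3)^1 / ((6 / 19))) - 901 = -6288 / 7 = -898.29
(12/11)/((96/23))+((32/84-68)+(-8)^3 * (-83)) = 78408131/1848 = 42428.64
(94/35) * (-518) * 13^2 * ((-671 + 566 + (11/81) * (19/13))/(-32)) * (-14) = 4365931661/405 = 10780078.18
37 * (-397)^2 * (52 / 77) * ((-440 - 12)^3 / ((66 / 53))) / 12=-185518518834834848 / 7623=-24336680943832.46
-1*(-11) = 11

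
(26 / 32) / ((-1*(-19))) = 13 / 304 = 0.04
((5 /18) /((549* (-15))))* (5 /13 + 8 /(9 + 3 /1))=-41 /1156194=-0.00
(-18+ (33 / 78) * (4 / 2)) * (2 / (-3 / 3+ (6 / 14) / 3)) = 1561 / 39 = 40.03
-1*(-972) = 972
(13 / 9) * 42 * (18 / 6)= 182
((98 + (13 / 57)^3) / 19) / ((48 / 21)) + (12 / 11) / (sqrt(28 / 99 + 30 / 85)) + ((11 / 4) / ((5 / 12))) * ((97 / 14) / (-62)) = 18 * sqrt(200090) / 5885 + 92804675777 / 61084059120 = 2.89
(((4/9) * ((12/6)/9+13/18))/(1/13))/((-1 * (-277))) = 442/22437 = 0.02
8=8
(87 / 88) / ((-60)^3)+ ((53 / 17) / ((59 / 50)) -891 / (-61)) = 6686524753693 / 387655488000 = 17.25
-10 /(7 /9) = -90 /7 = -12.86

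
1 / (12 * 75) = 0.00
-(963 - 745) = -218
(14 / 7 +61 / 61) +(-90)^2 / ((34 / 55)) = 222801 / 17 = 13105.94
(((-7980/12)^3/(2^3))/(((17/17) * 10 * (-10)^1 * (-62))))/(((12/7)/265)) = -21820708175/23808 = -916528.40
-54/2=-27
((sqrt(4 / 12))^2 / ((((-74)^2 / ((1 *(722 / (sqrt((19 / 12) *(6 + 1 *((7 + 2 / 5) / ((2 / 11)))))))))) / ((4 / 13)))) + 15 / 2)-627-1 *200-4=-1647 / 2 + 76 *sqrt(266190) / 24933597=-823.50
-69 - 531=-600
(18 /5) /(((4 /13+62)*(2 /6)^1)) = 13 /75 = 0.17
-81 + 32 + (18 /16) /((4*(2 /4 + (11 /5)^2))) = -69701 /1424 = -48.95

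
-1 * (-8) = 8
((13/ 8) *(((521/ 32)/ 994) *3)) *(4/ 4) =20319/ 254464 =0.08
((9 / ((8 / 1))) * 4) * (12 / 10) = 27 / 5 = 5.40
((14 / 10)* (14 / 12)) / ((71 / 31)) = 1519 / 2130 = 0.71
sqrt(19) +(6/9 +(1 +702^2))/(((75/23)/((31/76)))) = sqrt(19) +1054111321/17100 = 61648.30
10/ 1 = 10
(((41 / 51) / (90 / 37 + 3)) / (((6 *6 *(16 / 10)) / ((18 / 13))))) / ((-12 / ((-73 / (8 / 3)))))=553705 / 68230656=0.01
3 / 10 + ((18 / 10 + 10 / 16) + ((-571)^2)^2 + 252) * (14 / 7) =4252109357423 / 20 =212605467871.15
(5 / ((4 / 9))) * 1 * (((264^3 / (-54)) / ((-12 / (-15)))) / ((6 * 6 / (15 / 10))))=-199650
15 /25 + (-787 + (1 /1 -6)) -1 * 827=-8092 /5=-1618.40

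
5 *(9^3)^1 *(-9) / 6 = -10935 / 2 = -5467.50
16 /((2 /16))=128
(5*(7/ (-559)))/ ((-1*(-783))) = -35/ 437697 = -0.00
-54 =-54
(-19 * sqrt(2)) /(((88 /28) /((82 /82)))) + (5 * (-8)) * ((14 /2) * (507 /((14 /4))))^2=-41127840- 133 * sqrt(2) /22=-41127848.55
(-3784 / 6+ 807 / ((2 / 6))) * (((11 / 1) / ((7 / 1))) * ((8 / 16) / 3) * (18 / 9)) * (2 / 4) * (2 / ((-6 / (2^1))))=-59081 / 189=-312.60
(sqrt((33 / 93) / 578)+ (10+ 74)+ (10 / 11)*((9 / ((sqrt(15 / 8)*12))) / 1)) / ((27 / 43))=134.61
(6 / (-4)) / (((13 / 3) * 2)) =-9 / 52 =-0.17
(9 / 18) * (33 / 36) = 11 / 24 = 0.46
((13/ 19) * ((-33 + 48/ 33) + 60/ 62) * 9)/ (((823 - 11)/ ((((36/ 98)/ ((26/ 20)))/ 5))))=-844587/ 64446613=-0.01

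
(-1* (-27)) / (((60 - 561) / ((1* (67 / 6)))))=-201 / 334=-0.60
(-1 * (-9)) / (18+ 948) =3 / 322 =0.01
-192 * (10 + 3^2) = -3648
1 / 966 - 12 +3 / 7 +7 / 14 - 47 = -28048 / 483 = -58.07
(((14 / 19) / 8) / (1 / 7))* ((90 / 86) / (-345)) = -147 / 75164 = -0.00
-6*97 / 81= -194 / 27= -7.19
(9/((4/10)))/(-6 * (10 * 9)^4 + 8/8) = -45/787319998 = -0.00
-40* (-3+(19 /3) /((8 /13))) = -875 /3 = -291.67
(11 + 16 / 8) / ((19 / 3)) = 39 / 19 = 2.05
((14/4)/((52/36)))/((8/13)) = 63/16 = 3.94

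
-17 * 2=-34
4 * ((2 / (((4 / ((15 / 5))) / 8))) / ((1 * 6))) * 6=48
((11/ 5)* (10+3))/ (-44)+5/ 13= -69/ 260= -0.27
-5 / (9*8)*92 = -115 / 18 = -6.39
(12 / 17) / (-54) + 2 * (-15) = -4592 / 153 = -30.01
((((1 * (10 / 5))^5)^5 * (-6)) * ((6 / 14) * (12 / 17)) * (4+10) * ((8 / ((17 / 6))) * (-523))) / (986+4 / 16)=485193865494528 / 380035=1276708370.27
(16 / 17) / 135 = 16 / 2295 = 0.01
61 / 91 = 0.67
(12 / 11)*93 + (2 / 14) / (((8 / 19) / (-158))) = 14737 / 308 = 47.85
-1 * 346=-346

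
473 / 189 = 2.50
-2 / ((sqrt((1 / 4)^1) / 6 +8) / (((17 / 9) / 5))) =-136 / 1455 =-0.09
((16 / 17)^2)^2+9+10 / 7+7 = 10648314 / 584647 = 18.21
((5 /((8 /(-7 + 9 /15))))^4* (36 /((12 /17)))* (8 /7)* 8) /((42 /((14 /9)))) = 278528 /63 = 4421.08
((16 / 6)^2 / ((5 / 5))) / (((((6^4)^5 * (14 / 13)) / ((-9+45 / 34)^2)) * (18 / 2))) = 10933 / 924551065530925056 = 0.00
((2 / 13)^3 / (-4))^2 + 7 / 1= 33787667 / 4826809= 7.00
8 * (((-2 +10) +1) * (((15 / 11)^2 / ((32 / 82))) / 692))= 83025 / 167464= 0.50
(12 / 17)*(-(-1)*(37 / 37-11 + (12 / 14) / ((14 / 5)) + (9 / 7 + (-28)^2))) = 456048 / 833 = 547.48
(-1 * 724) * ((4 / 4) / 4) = -181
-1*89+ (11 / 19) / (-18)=-30449 / 342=-89.03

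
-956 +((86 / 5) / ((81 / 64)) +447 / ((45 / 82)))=-10358 / 81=-127.88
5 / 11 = 0.45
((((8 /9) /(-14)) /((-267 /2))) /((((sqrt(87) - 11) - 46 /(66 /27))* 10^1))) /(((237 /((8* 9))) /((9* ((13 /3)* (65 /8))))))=-2439008 /14330563107 - 81796* sqrt(87) /14330563107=-0.00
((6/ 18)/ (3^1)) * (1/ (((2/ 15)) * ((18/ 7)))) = 35/ 108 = 0.32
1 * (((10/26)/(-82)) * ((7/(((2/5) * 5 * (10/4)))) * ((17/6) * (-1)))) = 119/6396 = 0.02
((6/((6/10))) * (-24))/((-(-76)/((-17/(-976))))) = -255/4636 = -0.06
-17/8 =-2.12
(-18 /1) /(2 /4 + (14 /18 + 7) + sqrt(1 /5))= -241380 /110681 + 5832 * sqrt(5) /110681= -2.06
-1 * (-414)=414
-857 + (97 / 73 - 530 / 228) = -858.00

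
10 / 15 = 2 / 3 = 0.67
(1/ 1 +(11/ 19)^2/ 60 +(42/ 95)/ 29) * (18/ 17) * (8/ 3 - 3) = -128245/ 355946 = -0.36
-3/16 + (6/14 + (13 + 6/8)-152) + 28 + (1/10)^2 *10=-61549/560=-109.91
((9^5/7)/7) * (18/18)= 59049/49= 1205.08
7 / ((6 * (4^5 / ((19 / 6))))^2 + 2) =2527 / 1358955218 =0.00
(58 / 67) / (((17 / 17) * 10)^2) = 0.01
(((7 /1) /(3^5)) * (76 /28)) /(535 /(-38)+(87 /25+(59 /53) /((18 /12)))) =-956650 /120598551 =-0.01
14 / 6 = 7 / 3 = 2.33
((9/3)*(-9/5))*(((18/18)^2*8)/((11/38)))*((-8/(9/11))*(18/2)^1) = 65664/5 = 13132.80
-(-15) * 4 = 60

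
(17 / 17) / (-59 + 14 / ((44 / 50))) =-11 / 474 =-0.02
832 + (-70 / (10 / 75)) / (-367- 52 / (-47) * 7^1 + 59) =560279 / 672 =833.75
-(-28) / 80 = 7 / 20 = 0.35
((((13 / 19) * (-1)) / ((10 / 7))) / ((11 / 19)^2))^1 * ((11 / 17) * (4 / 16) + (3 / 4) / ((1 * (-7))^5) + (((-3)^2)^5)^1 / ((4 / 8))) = -168753.49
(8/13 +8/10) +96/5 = 268/13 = 20.62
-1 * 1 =-1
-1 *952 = -952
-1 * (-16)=16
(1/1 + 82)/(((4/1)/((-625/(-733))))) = 51875/2932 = 17.69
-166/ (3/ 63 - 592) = 3486/ 12431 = 0.28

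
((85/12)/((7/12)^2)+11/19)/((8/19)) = 19919/392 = 50.81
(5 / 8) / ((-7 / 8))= -5 / 7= -0.71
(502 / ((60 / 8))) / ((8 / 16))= 2008 / 15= 133.87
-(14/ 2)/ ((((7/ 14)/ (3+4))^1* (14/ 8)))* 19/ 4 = -266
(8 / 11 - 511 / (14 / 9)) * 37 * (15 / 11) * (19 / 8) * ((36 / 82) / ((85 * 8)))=-136871991 / 5397568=-25.36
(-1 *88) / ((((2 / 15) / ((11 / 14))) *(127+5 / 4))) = -4840 / 1197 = -4.04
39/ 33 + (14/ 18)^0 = 24/ 11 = 2.18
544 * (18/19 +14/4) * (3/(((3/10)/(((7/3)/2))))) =1608880/57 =28225.96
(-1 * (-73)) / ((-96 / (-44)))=803 / 24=33.46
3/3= 1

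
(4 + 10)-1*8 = 6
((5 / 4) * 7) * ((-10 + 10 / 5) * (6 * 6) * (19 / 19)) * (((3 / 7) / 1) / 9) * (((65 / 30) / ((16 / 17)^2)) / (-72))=18785 / 4608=4.08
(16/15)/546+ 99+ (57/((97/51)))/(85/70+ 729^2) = 15399270083419/155545024635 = 99.00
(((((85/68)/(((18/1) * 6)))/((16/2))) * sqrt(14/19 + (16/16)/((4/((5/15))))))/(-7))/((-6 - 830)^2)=-5 * sqrt(10659)/1927476891648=-0.00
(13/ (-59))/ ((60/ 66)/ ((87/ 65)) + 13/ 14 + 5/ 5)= -174174/ 2061401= -0.08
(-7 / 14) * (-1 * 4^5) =512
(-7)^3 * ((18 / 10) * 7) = -21609 / 5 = -4321.80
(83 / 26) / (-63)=-83 / 1638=-0.05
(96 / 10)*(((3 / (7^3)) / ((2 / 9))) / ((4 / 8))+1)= 10.36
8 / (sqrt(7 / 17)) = 8*sqrt(119) / 7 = 12.47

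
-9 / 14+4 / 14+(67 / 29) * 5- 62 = -20627 / 406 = -50.81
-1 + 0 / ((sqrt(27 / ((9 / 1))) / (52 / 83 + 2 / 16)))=-1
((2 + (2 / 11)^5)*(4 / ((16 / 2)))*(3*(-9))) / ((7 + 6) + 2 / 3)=-1.98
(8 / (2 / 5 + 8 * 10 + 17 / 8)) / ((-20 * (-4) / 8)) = 32 / 3301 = 0.01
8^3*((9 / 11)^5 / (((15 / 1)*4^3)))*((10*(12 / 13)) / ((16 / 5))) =1180980 / 2093663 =0.56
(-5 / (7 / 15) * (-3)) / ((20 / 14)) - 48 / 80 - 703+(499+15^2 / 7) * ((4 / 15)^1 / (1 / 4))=-4811 / 42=-114.55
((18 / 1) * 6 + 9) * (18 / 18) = 117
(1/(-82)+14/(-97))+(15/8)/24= -19955/254528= -0.08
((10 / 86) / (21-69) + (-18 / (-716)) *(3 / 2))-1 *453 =-167350531 / 369456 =-452.96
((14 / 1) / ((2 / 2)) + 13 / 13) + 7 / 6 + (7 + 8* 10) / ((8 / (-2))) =-67 / 12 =-5.58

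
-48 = -48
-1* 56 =-56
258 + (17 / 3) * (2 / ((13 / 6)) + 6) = 3864 / 13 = 297.23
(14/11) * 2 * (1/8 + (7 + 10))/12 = 959/264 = 3.63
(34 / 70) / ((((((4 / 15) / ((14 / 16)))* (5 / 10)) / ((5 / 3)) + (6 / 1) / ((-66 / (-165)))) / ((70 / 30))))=0.08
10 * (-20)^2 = 4000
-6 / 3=-2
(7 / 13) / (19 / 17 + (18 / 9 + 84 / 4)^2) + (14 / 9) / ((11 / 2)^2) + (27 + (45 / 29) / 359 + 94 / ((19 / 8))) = 560562742664741 / 8412347567052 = 66.64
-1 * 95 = -95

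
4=4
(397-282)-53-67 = -5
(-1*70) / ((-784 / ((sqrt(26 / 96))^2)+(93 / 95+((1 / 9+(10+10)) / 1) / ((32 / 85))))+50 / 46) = 572644800 / 23227153619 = 0.02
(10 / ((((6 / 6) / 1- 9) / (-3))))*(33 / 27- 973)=-21865 / 6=-3644.17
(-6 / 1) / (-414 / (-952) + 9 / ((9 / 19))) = -2856 / 9251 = -0.31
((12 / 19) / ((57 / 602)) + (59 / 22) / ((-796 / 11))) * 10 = 19061185 / 287356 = 66.33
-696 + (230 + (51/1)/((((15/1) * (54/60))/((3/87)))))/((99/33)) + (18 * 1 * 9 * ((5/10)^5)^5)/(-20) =-162706783008703/262731202560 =-619.29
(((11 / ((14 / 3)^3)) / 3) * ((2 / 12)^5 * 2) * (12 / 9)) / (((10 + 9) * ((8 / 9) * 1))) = 11 / 15015168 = 0.00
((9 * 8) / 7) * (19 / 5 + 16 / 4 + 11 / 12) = 3138 / 35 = 89.66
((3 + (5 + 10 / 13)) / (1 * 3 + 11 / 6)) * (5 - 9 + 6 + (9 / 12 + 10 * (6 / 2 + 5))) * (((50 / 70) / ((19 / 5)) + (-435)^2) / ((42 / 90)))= 1124585160750 / 18473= 60877234.92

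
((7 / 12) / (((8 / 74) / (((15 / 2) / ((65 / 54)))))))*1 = 33.62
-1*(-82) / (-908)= -41 / 454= -0.09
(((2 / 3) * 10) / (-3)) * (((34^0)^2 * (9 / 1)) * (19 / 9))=-380 / 9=-42.22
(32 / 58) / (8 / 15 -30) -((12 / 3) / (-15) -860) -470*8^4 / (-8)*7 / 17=9608434336 / 96135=99947.31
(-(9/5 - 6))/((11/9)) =189/55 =3.44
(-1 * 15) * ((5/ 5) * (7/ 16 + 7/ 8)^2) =-6615/ 256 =-25.84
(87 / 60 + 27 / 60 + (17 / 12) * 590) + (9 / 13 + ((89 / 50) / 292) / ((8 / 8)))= 477403031 / 569400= 838.43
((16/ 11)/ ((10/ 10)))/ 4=4/ 11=0.36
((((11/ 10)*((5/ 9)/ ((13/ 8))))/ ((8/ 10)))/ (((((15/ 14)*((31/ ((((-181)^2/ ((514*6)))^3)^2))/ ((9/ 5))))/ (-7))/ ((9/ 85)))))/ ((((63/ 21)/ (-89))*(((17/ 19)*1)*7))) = 160981967582864803543206894906127/ 1252561671675616876979558400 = 128522.19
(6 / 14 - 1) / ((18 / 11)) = -22 / 63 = -0.35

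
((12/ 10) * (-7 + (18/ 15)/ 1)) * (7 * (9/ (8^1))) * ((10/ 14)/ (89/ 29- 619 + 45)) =7569/ 110380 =0.07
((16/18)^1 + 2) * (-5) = -130/9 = -14.44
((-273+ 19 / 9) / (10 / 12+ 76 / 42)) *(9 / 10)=-17066 / 185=-92.25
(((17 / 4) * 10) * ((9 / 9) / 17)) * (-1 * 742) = -1855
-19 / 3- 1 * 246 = -757 / 3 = -252.33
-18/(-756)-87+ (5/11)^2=-440963/5082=-86.77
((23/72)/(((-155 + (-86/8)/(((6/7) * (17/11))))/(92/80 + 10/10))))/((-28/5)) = 16813/22361136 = 0.00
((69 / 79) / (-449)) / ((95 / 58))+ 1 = 3365743 / 3369745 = 1.00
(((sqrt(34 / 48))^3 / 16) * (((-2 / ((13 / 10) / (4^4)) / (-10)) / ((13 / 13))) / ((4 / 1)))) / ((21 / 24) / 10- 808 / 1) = -340 * sqrt(102) / 7562061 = -0.00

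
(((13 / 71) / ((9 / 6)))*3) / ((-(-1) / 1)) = 26 / 71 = 0.37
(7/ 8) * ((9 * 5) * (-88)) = -3465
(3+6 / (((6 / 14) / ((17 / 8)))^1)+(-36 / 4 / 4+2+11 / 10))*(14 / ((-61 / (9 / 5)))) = -21168 / 1525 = -13.88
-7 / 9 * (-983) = 6881 / 9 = 764.56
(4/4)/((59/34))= 0.58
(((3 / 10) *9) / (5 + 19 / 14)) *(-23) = -9.77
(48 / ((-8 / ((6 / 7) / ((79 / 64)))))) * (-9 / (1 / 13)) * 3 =808704 / 553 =1462.39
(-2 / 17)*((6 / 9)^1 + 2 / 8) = -11 / 102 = -0.11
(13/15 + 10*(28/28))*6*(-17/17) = -326/5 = -65.20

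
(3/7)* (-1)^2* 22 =66/7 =9.43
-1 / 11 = -0.09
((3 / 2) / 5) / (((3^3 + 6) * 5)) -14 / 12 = -1.16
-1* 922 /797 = -1.16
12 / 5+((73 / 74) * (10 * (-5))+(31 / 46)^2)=-46.47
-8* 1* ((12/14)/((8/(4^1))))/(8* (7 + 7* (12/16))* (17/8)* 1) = -96/5831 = -0.02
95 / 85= 19 / 17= 1.12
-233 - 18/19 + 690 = 8665/19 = 456.05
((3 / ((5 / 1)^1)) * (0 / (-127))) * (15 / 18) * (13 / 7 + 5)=0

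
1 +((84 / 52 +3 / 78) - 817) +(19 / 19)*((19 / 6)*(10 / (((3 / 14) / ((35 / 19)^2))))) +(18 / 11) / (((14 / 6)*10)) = -535446913 / 1711710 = -312.81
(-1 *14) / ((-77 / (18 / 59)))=36 / 649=0.06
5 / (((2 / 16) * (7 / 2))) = 80 / 7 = 11.43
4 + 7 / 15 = 67 / 15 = 4.47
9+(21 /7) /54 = 9.06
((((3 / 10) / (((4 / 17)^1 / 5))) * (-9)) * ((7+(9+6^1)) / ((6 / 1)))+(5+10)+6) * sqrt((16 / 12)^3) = -505 * sqrt(3) / 3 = -291.56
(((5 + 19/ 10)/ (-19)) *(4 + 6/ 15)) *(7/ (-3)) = 3.73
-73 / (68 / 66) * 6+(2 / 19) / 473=-64949015 / 152779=-425.12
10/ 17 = 0.59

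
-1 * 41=-41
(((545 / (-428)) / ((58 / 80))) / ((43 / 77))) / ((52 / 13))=-209825 / 266858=-0.79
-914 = -914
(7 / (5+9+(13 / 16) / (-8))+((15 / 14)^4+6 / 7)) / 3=183061523 / 205026192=0.89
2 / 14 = 1 / 7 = 0.14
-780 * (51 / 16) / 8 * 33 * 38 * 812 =-1265809545 / 4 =-316452386.25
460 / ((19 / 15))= 6900 / 19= 363.16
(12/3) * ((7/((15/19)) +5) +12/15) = 176/3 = 58.67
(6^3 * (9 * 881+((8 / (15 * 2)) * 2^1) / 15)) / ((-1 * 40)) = -5352099 / 125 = -42816.79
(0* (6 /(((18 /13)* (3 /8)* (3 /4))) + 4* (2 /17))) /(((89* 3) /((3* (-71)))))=0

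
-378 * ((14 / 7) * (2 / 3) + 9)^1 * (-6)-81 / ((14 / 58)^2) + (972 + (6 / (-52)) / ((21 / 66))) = 14662092 / 637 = 23017.41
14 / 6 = 7 / 3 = 2.33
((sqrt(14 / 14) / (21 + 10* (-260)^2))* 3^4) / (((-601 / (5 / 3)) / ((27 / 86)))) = -3645 / 34940821406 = -0.00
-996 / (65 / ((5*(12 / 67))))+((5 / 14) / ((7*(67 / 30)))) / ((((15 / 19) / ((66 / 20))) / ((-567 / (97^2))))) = -1575049383 / 114733346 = -13.73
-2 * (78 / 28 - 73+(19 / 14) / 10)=9811 / 70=140.16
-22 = -22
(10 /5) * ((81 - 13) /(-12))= -34 /3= -11.33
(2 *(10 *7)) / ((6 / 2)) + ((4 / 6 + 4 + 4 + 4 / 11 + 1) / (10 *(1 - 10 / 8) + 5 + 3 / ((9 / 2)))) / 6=29591 / 627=47.19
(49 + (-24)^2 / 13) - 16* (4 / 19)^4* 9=157600141 / 1694173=93.02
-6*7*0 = 0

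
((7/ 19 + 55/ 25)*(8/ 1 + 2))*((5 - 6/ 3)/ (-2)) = -732/ 19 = -38.53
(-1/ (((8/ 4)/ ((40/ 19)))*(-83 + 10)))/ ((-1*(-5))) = 4/ 1387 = 0.00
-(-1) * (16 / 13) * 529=651.08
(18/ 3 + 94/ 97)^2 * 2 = 913952/ 9409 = 97.14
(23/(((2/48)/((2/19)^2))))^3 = 10764582912/47045881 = 228.81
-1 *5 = -5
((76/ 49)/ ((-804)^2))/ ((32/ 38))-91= -11529475415/ 126697536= -91.00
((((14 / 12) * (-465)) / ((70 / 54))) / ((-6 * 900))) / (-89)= -31 / 35600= -0.00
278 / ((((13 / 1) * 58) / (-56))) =-20.65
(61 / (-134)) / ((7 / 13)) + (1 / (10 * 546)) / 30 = -9278033 / 10974600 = -0.85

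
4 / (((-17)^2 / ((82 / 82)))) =4 / 289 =0.01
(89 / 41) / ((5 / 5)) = 89 / 41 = 2.17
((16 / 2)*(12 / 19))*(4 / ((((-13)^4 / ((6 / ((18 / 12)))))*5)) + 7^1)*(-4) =-383865984 / 2713295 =-141.48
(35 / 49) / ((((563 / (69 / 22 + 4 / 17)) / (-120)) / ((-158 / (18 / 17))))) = 9961900 / 130053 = 76.60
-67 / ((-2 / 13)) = 871 / 2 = 435.50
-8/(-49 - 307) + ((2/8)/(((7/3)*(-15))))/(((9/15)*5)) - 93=-3475589/37380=-92.98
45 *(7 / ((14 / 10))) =225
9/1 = 9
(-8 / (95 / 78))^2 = 43.14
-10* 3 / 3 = -10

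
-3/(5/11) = -33/5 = -6.60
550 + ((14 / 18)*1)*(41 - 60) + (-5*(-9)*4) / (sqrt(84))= 30*sqrt(21) / 7 + 4817 / 9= 554.86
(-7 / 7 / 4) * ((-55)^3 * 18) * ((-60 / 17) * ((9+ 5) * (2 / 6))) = -209632500 / 17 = -12331323.53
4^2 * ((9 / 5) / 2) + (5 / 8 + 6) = 841 / 40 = 21.02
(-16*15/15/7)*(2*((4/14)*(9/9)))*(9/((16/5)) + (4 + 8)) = -948/49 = -19.35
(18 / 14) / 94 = 9 / 658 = 0.01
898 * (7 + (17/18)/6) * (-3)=-347077/18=-19282.06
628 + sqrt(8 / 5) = 2* sqrt(10) / 5 + 628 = 629.26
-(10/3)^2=-100/9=-11.11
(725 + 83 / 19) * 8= 110864 / 19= 5834.95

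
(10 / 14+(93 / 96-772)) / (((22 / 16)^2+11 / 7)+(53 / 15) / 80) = -25882650 / 117809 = -219.70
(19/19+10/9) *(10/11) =190/99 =1.92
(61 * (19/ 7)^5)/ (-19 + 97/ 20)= -3020840780/ 4756381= -635.11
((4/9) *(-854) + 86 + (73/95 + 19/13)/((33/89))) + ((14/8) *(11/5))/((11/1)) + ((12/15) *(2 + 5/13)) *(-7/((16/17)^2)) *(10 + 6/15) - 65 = -4978375729/9781200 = -508.97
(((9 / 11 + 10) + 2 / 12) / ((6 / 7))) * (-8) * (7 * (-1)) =71050 / 99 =717.68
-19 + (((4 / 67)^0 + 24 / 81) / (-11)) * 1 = -5678 / 297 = -19.12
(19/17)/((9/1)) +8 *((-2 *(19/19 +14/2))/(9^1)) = -719/51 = -14.10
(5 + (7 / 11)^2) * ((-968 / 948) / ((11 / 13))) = -5668 / 869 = -6.52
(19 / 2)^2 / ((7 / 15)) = 5415 / 28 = 193.39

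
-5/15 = -1/3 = -0.33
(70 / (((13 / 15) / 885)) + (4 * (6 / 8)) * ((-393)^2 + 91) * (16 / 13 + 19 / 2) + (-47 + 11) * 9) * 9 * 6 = 272492424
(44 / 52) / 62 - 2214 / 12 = -74348 / 403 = -184.49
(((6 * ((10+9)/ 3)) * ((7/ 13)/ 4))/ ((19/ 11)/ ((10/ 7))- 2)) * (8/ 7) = -8360/ 1131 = -7.39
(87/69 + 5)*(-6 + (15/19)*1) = -14256/437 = -32.62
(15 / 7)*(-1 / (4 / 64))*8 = -1920 / 7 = -274.29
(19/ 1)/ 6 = 19/ 6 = 3.17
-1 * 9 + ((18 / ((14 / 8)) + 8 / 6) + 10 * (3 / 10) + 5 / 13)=1639 / 273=6.00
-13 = -13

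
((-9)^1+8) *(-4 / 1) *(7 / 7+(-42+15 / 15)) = -160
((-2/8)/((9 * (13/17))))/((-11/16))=68/1287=0.05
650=650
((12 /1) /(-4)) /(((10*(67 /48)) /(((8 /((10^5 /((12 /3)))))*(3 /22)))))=-108 /11515625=-0.00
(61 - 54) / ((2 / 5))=17.50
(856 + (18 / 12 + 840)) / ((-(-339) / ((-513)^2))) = 297819585 / 226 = 1317785.77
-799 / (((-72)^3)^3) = 799 / 51998697814228992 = 0.00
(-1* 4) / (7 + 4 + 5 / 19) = -38 / 107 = -0.36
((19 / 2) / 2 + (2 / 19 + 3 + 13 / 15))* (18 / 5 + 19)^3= 14346724871 / 142500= 100678.77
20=20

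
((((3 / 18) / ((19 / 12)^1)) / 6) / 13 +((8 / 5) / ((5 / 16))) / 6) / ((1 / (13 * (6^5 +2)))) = 123149074 / 1425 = 86420.40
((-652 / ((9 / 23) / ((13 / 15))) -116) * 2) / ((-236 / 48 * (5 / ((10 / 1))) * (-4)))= -842432 / 2655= -317.30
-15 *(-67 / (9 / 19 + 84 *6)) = 1273 / 639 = 1.99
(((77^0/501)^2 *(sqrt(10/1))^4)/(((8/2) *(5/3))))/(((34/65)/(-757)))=-246025/2844678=-0.09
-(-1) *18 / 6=3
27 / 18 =3 / 2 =1.50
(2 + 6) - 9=-1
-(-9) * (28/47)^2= 7056/2209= 3.19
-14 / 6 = -7 / 3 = -2.33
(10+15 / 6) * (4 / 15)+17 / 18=77 / 18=4.28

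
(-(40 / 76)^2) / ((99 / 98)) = -9800 / 35739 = -0.27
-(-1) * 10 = 10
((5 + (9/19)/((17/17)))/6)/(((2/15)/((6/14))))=390/133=2.93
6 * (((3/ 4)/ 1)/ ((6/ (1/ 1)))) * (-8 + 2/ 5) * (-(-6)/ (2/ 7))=-1197/ 10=-119.70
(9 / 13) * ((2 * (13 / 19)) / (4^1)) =9 / 38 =0.24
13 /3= 4.33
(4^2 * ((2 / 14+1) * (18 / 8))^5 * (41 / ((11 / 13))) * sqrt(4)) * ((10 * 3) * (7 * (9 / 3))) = 2900562462720 / 26411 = 109824030.24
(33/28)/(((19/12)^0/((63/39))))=99/52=1.90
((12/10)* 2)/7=12/35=0.34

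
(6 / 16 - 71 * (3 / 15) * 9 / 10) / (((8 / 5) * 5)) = -1.55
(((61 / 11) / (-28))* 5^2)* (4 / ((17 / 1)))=-1525 / 1309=-1.17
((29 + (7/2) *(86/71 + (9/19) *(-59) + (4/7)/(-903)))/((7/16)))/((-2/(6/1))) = 1258659016/2842343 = 442.82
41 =41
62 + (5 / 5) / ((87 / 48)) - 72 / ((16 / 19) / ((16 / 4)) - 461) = 15921242 / 253895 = 62.71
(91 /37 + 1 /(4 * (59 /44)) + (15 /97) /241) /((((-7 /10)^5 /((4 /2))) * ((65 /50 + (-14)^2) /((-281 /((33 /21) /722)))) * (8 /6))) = 3736486010721000000 /241747369901443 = 15456.16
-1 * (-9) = 9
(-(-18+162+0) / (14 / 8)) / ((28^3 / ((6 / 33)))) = -18 / 26411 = -0.00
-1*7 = -7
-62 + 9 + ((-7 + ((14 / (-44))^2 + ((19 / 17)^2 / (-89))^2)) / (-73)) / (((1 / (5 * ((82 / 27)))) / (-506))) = -11175256584214738 / 14343495722721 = -779.12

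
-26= -26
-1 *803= -803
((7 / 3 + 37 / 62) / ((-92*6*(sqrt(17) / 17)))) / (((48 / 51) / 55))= -509575*sqrt(17) / 1642752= -1.28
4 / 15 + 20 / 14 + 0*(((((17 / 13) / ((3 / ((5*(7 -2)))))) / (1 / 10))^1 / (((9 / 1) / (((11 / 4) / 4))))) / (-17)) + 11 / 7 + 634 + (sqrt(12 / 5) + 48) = 686.82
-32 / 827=-0.04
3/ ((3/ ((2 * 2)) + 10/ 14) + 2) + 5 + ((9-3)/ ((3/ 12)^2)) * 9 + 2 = 84571/ 97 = 871.87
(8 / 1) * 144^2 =165888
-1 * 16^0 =-1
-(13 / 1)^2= -169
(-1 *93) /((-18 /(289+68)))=3689 /2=1844.50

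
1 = 1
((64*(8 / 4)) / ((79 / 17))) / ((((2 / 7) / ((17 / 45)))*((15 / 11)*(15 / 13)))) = 18514496 / 799875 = 23.15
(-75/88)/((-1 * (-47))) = -75/4136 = -0.02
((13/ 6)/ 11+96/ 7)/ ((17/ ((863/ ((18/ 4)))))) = 5546501/ 35343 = 156.93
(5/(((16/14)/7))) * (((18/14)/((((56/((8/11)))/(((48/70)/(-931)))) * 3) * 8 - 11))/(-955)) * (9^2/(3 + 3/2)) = 7/23665664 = 0.00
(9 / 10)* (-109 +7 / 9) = -487 / 5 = -97.40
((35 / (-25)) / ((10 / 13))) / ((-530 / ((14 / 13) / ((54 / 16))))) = 0.00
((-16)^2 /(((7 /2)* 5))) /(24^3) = 1 /945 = 0.00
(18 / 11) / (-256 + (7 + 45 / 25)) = -15 / 2266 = -0.01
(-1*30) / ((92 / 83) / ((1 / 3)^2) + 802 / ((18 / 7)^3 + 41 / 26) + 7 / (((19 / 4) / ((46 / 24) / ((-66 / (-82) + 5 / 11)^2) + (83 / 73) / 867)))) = -160066695947481532800 / 293048361812935810813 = -0.55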